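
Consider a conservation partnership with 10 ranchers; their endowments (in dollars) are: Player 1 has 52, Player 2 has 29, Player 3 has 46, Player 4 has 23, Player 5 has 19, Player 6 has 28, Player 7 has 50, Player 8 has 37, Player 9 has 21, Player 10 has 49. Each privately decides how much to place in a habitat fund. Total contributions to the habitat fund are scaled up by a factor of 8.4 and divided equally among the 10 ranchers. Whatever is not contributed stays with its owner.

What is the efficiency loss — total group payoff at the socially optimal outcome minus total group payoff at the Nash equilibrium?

2619.60 dollars

The private return per contributed unit is 8.4/10 = 0.8400 < 1 for every player regardless of endowment, so the Nash equilibrium is zero contribution and the group total is Σ E_j = 52 + 29 + 46 + 23 + 19 + 28 + 50 + 37 + 21 + 49 = 354.
Each contributed unit returns 8.400 to the group, so the social optimum is full contribution by everyone: group total = 8.400 × 354 = 2973.60.
Efficiency loss = (8.400 − 1) × 354 = 2619.60.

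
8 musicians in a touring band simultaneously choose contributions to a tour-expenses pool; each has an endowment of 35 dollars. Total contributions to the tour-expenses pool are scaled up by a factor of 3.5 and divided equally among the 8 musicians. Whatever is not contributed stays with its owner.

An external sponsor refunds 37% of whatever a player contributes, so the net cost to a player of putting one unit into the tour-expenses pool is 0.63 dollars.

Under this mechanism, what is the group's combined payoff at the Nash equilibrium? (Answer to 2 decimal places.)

280.00 dollars

With the mechanism, a contributed unit returns (3.5/8) / 0.63 = 0.6944 per unit of net cost — still below 1 — so contributing 0 remains dominant for every player.
At the Nash equilibrium no one contributes; group total payoff = 8 × 35 = 280.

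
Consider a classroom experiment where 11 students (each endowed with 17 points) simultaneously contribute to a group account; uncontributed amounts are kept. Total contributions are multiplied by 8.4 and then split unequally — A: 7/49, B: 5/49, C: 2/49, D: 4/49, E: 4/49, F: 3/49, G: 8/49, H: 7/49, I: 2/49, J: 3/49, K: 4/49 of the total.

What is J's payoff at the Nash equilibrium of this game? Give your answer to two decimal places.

Each unit j contributes comes back to j as 8.4 × (j's share), so j prefers to contribute only if that share exceeds 1/8.4 = 0.1190; otherwise keeping the unit dominates.
A, G and H clear that bar, contributing 17 each; the remaining 8 contribute 0. Total contributed: 51.
J keeps 17 and receives 8.4 × 51 × 3/49 = 26.23 from the group account, for a payoff of 43.23.

43.23 points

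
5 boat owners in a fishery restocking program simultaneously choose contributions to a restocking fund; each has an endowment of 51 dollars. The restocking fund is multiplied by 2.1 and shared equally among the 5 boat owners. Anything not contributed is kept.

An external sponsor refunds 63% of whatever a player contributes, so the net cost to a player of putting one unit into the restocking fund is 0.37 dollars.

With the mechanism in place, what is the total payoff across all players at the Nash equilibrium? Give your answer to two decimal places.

696.15 dollars

With the mechanism, a contributed unit returns (2.1/5) / 0.37 = 1.1351 per unit of net cost to the contributor — now above 1 — so contributing fully is weakly dominant for every player.
At the Nash equilibrium everyone contributes 51. Group total payoff = 5 × (51 × 0.63 + 2.1 × 51) = 696.15.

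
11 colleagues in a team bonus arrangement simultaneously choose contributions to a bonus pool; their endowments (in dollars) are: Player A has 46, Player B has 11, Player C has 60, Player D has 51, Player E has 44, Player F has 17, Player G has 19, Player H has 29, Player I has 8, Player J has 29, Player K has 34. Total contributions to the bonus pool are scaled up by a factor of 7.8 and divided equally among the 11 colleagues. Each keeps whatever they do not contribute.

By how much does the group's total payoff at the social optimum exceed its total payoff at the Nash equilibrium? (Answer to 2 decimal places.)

2366.40 dollars

The private return per contributed unit is 7.8/11 = 0.7091 < 1 for every player regardless of endowment, so the Nash equilibrium is zero contribution and the group total is Σ E_j = 46 + 11 + 60 + 51 + 44 + 17 + 19 + 29 + 8 + 29 + 34 = 348.
Each contributed unit returns 7.800 to the group, so the social optimum is full contribution by everyone: group total = 7.800 × 348 = 2714.40.
Efficiency loss = (7.800 − 1) × 348 = 2366.40.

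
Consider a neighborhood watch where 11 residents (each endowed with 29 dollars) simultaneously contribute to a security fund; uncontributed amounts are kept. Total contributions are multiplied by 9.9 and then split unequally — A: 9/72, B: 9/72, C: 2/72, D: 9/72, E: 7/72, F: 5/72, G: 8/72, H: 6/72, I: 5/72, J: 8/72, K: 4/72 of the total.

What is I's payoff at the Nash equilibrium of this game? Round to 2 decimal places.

A player with share s gets back 9.9·s per unit contributed, so full contribution is dominant for anyone with s > 1/9.9 = 0.1010 and zero contribution is dominant for anyone below.
A, B, D, G and J clear that bar, contributing 29 each; the remaining 6 contribute 0. Total contributed: 145.
I keeps 29 and receives 9.9 × 145 × 5/72 = 99.69 from the security fund, for a payoff of 128.69.

128.69 dollars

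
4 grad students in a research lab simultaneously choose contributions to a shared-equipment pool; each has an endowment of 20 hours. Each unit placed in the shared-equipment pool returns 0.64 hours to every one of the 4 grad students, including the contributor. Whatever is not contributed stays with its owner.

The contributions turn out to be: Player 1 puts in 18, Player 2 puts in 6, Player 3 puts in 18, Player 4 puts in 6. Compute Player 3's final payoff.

Total contributed: 18 + 6 + 18 + 6 = 48.
Each receives 0.64 × 48 = 30.72 from the shared-equipment pool.
Player 3 keeps 20 − 18 = 2, so Player 3's payoff is 2 + 30.72 = 32.72.

32.72 hours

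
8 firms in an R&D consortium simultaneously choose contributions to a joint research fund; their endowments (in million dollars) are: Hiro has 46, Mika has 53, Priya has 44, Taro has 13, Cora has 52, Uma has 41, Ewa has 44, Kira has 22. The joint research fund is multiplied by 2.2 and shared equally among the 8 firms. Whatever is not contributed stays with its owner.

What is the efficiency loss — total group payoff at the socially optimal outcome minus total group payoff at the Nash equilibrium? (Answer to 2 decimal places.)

The private return per contributed unit is 2.2/8 = 0.2750 < 1 for every player regardless of endowment, so the Nash equilibrium is zero contribution and the group total is Σ E_j = 46 + 53 + 44 + 13 + 52 + 41 + 44 + 22 = 315.
Each contributed unit returns 2.200 to the group, so the social optimum is full contribution by everyone: group total = 2.200 × 315 = 693.00.
Efficiency loss = (2.200 − 1) × 315 = 378.00.

378.00 million dollars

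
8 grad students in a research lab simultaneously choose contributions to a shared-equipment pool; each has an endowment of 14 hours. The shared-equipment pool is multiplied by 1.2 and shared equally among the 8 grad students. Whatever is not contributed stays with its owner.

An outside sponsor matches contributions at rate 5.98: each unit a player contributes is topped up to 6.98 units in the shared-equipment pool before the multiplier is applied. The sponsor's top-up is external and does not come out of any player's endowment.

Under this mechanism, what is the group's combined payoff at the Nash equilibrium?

938.11 hours

Under the mechanism each unit contributed yields 1.2 × 6.98 / 8 = 1.0470 back to its contributor per unit of net cost, which exceeds 1, making full contribution the dominant choice for everyone.
At the Nash equilibrium everyone contributes 14. Group total payoff = 1.2 × 6.98 × 112 = 938.11.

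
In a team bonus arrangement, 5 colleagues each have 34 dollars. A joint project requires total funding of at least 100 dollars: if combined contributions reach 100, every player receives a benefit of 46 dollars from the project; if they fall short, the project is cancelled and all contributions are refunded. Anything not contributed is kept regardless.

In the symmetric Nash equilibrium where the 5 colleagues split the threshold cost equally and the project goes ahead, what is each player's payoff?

Equal share of the threshold: 100/5 = 20.
At this profile no one gains by cutting their contribution: any cut drops the total below 100, the project is cancelled, contributions are refunded, and the deviator ends with 34, which is less than 34 − 20 + 46 = 60. Contributing more than 20 just wastes the excess. So contributing exactly 20 is a best response.
Each player's payoff: 34 − 20 + 46 = 60.

60 dollars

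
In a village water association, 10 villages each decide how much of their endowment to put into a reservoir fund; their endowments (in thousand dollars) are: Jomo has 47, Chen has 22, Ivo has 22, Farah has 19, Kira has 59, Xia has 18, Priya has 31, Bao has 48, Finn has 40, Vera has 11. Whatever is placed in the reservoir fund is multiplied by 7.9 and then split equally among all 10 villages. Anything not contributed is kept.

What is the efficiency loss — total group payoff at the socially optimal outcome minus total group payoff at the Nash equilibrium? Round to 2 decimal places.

2187.30 thousand dollars

The private return per contributed unit is 7.9/10 = 0.7900 < 1 for every player regardless of endowment, so the Nash equilibrium is zero contribution and the group total is Σ E_j = 47 + 22 + 22 + 19 + 59 + 18 + 31 + 48 + 40 + 11 = 317.
Each contributed unit returns 7.900 to the group, so the social optimum is full contribution by everyone: group total = 7.900 × 317 = 2504.30.
Efficiency loss = (7.900 − 1) × 317 = 2187.30.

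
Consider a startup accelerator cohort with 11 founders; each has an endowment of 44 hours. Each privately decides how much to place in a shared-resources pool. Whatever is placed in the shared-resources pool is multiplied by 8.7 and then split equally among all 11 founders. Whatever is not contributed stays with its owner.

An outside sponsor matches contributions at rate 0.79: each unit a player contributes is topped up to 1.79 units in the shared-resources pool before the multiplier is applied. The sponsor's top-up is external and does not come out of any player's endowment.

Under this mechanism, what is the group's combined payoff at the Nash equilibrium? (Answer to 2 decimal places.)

7537.33 hours

The effective private return per unit is now 8.7 × 1.79 / 11 = 1.4157 > 1, so every player's dominant strategy flips to full contribution.
So the Nash equilibrium is full contribution by all 11; the group earns 8.7 × 1.79 × 484 = 7537.33.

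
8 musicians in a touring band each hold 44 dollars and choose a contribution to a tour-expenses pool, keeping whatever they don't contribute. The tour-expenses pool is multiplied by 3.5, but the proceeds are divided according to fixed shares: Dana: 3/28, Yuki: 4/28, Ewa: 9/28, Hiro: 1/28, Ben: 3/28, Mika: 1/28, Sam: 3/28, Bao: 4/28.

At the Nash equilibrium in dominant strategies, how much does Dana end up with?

Each unit j contributes comes back to j as 3.5 × (j's share), so j prefers to contribute only if that share exceeds 1/3.5 = 0.2857; otherwise keeping the unit dominates.
Ewa alone (share 9/28) is above the threshold, contributing 44; the remaining 7 contribute 0. Total contributed: 44.
Dana keeps 44 and receives 3.5 × 44 × 3/28 = 16.50 from the tour-expenses pool, for a payoff of 60.50.

60.50 dollars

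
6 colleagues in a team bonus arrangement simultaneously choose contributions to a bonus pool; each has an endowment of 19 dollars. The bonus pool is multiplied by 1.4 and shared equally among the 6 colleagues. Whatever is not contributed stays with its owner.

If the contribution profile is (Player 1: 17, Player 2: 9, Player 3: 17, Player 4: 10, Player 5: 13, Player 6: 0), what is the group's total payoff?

140.40 dollars

Total contributed: 17 + 9 + 17 + 10 + 13 + 0 = 66; total kept: 6 × 19 − 66 = 48.
The bonus pool pays out 1.4 × 66 = 92.40 in aggregate.
Group total = 48 + 92.40 = 140.40.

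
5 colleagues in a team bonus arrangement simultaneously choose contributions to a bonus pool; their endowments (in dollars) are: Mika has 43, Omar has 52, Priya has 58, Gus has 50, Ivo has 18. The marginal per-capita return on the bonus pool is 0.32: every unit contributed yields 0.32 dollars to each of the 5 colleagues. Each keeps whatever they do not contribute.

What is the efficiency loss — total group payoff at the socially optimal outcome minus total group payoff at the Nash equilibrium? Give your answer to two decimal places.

The private return per contributed unit is 0.32 < 1 for everyone, so the Nash equilibrium is zero contribution and the group total is Σ E_j = 43 + 52 + 58 + 50 + 18 = 221.
Each contributed unit returns 1.600 to the group, so the social optimum is full contribution by everyone: group total = 1.600 × 221 = 353.60.
Efficiency loss = (1.600 − 1) × 221 = 132.60.

132.60 dollars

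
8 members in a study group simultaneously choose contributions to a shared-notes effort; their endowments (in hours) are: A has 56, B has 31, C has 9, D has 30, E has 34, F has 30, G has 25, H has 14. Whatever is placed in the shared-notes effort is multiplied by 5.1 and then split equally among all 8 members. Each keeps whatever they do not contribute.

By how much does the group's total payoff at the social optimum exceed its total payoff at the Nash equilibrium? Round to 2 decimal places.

The private return per contributed unit is 5.1/8 = 0.6375 < 1 for every player regardless of endowment, so the Nash equilibrium is zero contribution and the group total is Σ E_j = 56 + 31 + 9 + 30 + 34 + 30 + 25 + 14 = 229.
Each contributed unit returns 5.100 to the group, so the social optimum is full contribution by everyone: group total = 5.100 × 229 = 1167.90.
Efficiency loss = (5.100 − 1) × 229 = 938.90.

938.90 hours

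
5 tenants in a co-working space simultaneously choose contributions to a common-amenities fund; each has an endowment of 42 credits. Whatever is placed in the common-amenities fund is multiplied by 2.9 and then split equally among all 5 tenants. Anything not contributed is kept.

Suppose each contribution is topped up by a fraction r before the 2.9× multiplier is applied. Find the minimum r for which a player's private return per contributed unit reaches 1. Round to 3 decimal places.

0.724

With matching at rate r, one contributed unit becomes (1 + r) in the common-amenities fund and returns 2.9 × (1 + r) / 5 to the contributor.
Setting this equal to 1: 1 + r = 5/2.9 = 1.7241.
So the minimum matching rate is r = 1.7241 − 1 = 0.724.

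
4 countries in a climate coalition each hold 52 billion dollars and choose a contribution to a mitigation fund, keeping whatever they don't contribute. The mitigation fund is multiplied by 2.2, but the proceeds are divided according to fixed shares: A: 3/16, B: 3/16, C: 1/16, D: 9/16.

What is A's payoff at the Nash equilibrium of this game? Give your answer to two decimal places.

Player j's private return per contributed unit is 2.2 × (j's share). Contributing is weakly dominant for j when that share is at least 1/2.2 = 0.4545, and contributing 0 is dominant otherwise.
Only D (9/16) clears that bar, contributing 52; the remaining 3 contribute 0. Total contributed: 52.
A keeps 52 and receives 2.2 × 52 × 3/16 = 21.45 from the mitigation fund, for a payoff of 73.45.

73.45 billion dollars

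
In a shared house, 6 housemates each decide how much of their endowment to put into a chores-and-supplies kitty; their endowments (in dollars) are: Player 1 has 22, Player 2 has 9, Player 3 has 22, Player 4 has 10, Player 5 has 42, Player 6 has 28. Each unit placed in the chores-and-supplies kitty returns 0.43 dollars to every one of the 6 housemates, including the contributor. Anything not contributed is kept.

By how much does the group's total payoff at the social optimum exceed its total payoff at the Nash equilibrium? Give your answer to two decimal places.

The private return per contributed unit is 0.43 < 1 for everyone, so the Nash equilibrium is zero contribution and the group total is Σ E_j = 22 + 9 + 22 + 10 + 42 + 28 = 133.
Each contributed unit returns 2.580 to the group, so the social optimum is full contribution by everyone: group total = 2.580 × 133 = 343.14.
Efficiency loss = (2.580 − 1) × 133 = 210.14.

210.14 dollars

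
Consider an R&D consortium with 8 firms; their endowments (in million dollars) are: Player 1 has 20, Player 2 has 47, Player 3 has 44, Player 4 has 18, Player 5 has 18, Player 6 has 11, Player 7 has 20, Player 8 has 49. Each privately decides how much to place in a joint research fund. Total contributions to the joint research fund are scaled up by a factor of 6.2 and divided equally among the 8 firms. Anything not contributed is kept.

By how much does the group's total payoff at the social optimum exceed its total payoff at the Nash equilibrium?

1180.40 million dollars

The private return per contributed unit is 6.2/8 = 0.7750 < 1 for every player regardless of endowment, so the Nash equilibrium is zero contribution and the group total is Σ E_j = 20 + 47 + 44 + 18 + 18 + 11 + 20 + 49 = 227.
Each contributed unit returns 6.200 to the group, so the social optimum is full contribution by everyone: group total = 6.200 × 227 = 1407.40.
Efficiency loss = (6.200 − 1) × 227 = 1180.40.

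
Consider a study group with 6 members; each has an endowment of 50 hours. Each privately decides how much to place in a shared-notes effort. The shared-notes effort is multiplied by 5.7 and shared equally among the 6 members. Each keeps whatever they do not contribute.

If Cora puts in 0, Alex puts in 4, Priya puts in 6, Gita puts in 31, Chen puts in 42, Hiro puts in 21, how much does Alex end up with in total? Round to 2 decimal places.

Total contributed: 0 + 4 + 6 + 31 + 42 + 21 = 104.
Each receives 5.7 × 104 / 6 = 98.80 from the shared-notes effort.
Alex keeps 50 − 4 = 46, so Alex's payoff is 46 + 98.80 = 144.80.

144.80 hours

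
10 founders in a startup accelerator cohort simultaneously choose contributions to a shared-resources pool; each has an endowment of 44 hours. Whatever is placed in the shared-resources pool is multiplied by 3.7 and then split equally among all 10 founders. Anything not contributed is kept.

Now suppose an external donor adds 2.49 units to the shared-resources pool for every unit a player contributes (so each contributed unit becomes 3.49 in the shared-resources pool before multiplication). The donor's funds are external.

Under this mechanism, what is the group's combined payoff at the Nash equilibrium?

5681.72 hours

With the mechanism, a contributed unit returns 3.7 × 3.49 / 10 = 1.2913 per unit of net cost to the contributor — now above 1 — so contributing fully is weakly dominant for every player.
So the Nash equilibrium is full contribution by all 10; the group earns 3.7 × 3.49 × 440 = 5681.72.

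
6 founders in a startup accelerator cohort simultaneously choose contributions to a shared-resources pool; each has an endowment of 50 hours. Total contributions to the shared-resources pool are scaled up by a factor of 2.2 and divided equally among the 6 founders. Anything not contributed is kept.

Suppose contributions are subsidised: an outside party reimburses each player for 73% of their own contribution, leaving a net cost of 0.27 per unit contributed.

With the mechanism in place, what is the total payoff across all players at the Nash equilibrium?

Under the mechanism each unit contributed yields (2.2/6) / 0.27 = 1.3580 back to its contributor per unit of net cost, which exceeds 1, making full contribution the dominant choice for everyone.
At the Nash equilibrium everyone contributes 50. Group total payoff = 6 × (50 × 0.73 + 2.2 × 50) = 879.00.

879.00 hours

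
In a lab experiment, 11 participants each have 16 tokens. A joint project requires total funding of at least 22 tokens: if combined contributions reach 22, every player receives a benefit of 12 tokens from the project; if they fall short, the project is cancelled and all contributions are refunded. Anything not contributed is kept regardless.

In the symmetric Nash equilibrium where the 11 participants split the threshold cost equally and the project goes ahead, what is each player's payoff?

Equal share of the threshold: 22/11 = 2.
At this profile no one gains by cutting their contribution: any cut drops the total below 22, the project is cancelled, contributions are refunded, and the deviator ends with 16, which is less than 16 − 2 + 12 = 26. Contributing more than 2 just wastes the excess. So contributing exactly 2 is a best response.
Each player's payoff: 16 − 2 + 12 = 26.

26 tokens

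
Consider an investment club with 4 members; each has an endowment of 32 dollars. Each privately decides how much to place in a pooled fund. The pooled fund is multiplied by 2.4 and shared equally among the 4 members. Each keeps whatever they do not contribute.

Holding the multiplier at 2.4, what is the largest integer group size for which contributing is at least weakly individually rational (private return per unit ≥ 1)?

Private return per unit is 2.4/(group size), which is ≥ 1 whenever the group size is ≤ 2.4.
The largest such integer is 2.

2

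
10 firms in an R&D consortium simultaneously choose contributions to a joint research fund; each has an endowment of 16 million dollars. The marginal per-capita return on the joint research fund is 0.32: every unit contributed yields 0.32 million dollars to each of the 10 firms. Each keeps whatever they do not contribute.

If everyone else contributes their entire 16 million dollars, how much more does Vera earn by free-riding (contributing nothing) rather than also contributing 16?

Switching from a contribution of 16 to 0 lets Vera keep an extra 16 million dollars, but lowers the joint research fund by 16, which costs Vera their own share of that drop: 0.32 × 16 = 5.12.
Net gain = 16 − 5.12 = 10.88. The private return per contributed unit (0.32) is below 1, so free-riding is indeed the best response regardless of what the others do.

10.88 million dollars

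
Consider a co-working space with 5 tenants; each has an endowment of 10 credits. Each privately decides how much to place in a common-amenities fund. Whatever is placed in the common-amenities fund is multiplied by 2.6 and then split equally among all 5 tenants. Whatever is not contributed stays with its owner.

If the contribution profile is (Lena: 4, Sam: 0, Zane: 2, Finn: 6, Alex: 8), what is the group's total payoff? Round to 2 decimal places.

82.00 credits

Total contributed: 4 + 0 + 2 + 6 + 8 = 20; total kept: 5 × 10 − 20 = 30.
The common-amenities fund pays out 2.6 × 20 = 52.00 in aggregate.
Group total = 30 + 52.00 = 82.00.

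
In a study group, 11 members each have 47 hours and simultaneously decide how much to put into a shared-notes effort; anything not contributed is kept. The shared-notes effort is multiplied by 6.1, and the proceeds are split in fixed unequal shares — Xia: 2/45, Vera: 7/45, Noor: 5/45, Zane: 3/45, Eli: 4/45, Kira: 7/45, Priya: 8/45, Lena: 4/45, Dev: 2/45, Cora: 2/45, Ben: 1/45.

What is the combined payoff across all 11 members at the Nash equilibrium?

756.70 hours

Player j's private return per contributed unit is 6.1 × (j's share). Contributing is weakly dominant for j when that share is at least 1/6.1 = 0.1639, and contributing 0 is dominant otherwise.
Priya alone (share 8/45) is above the threshold, contributing 47; the remaining 10 contribute 0. Total contributed: 47.
The shared-notes effort pays out 6.1 × 47 = 286.70 in total (split across the unequal shares, but the aggregate is all that matters for the group sum).
The 10 free-riders keep 47 each, adding 470. Group total = 470 + 286.70 = 756.70.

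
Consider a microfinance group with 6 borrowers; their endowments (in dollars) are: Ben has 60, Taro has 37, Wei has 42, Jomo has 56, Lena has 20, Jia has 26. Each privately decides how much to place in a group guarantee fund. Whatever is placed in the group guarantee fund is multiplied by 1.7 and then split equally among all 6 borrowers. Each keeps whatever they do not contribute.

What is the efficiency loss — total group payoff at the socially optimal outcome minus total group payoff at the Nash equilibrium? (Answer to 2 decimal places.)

The private return per contributed unit is 1.7/6 = 0.2833 < 1 for every player regardless of endowment, so the Nash equilibrium is zero contribution and the group total is Σ E_j = 60 + 37 + 42 + 56 + 20 + 26 = 241.
Each contributed unit returns 1.700 to the group, so the social optimum is full contribution by everyone: group total = 1.700 × 241 = 409.70.
Efficiency loss = (1.700 − 1) × 241 = 168.70.

168.70 dollars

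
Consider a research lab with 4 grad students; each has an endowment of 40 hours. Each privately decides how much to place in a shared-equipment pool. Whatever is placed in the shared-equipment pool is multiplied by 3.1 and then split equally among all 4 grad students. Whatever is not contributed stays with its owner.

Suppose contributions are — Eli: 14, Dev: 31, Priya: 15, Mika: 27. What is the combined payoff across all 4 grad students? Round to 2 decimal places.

342.70 hours

Total contributed: 14 + 31 + 15 + 27 = 87; total kept: 4 × 40 − 87 = 73.
The shared-equipment pool pays out 3.1 × 87 = 269.70 in aggregate.
Group total = 73 + 269.70 = 342.70.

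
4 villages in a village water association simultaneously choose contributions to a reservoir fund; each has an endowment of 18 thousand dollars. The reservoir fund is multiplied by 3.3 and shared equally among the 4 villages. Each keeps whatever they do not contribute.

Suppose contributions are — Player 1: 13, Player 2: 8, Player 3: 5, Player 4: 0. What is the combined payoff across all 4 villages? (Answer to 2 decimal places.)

Total contributed: 13 + 8 + 5 + 0 = 26; total kept: 4 × 18 − 26 = 46.
The reservoir fund pays out 3.3 × 26 = 85.80 in aggregate.
Group total = 46 + 85.80 = 131.80.

131.80 thousand dollars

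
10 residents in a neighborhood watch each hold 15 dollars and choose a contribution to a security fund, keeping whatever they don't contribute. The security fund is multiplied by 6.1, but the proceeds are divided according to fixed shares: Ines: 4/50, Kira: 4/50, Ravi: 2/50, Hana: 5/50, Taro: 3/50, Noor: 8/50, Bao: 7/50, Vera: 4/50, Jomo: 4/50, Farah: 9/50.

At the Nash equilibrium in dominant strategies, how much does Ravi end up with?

Each unit j contributes comes back to j as 6.1 × (j's share), so j prefers to contribute only if that share exceeds 1/6.1 = 0.1639; otherwise keeping the unit dominates.
The only share above 0.1639 is Farah's 9/50, contributing 15; the remaining 9 contribute 0. Total contributed: 15.
Ravi keeps 15 and receives 6.1 × 15 × 2/50 = 3.66 from the security fund, for a payoff of 18.66.

18.66 dollars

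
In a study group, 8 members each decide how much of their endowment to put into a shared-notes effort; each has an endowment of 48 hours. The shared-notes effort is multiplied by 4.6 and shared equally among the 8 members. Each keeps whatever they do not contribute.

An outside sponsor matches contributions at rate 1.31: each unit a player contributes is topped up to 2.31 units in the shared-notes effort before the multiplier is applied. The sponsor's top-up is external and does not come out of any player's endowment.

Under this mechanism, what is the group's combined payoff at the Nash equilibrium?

4080.38 hours

Under the mechanism each unit contributed yields 4.6 × 2.31 / 8 = 1.3283 back to its contributor per unit of net cost, which exceeds 1, making full contribution the dominant choice for everyone.
At the Nash equilibrium everyone contributes 48. Group total payoff = 4.6 × 2.31 × 384 = 4080.38.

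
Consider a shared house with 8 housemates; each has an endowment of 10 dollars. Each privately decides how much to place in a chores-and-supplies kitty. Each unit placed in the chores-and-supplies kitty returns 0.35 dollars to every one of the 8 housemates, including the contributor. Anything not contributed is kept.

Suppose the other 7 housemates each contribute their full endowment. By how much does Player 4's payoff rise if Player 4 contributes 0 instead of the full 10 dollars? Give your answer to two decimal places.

Switching from a contribution of 10 to 0 lets Player 4 keep an extra 10 dollars, but lowers the chores-and-supplies kitty by 10, which costs Player 4 their own share of that drop: 0.35 × 10 = 3.50.
Net gain = 10 − 3.50 = 6.50. The private return per contributed unit (0.35) is below 1, so free-riding is indeed the best response regardless of what the others do.

6.50 dollars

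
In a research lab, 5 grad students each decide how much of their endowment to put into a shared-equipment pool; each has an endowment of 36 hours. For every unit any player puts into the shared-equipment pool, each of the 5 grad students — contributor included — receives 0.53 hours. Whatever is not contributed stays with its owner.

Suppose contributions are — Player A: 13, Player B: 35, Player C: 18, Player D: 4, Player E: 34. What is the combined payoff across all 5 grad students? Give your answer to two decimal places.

Total contributed: 13 + 35 + 18 + 4 + 34 = 104; total kept: 5 × 36 − 104 = 76.
The shared-equipment pool pays out 0.53 × 5 × 104 = 275.60 in aggregate.
Group total = 76 + 275.60 = 351.60.

351.60 hours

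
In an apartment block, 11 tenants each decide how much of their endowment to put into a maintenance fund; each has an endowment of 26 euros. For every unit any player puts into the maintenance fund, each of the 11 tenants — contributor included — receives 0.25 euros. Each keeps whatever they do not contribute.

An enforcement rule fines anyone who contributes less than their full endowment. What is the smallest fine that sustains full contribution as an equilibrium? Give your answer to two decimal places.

Given the others contribute fully, the best deviation is to contribute 0 (any partial contribution still incurs the fine and gives up units whose private return 0.25 is below 1).
Deviating from 26 to 0 saves 26 euros but forfeits the deviator's share of the drop in the maintenance fund: 0.25 × 26 = 6.50.
So the deviation gain is 26 − 6.50 = 19.50, and the fine must be at least 19.50 euros to wipe it out.

19.50 euros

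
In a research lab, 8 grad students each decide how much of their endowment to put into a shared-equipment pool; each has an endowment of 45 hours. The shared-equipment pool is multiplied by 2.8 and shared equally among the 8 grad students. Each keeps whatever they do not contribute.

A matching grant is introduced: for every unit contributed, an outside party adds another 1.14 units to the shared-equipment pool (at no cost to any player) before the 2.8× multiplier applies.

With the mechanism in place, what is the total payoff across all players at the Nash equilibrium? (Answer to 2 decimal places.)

Even with the mechanism, each unit contributed returns only 2.8 × 2.14 / 8 = 0.7490 per unit of net cost, so contributing nothing is still dominant.
At the Nash equilibrium no one contributes; group total payoff = 8 × 45 = 360.

360.00 hours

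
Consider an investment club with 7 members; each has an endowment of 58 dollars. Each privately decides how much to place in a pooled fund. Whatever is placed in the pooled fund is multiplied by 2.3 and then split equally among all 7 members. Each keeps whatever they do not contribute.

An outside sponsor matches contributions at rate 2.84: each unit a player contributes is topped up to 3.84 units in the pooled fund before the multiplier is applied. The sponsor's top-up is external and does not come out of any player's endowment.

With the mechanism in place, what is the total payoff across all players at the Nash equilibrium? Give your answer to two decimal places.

3585.79 dollars

With the mechanism, a contributed unit returns 2.3 × 3.84 / 7 = 1.2617 per unit of net cost to the contributor — now above 1 — so contributing fully is weakly dominant for every player.
At the Nash equilibrium everyone contributes 58. Group total payoff = 2.3 × 3.84 × 406 = 3585.79.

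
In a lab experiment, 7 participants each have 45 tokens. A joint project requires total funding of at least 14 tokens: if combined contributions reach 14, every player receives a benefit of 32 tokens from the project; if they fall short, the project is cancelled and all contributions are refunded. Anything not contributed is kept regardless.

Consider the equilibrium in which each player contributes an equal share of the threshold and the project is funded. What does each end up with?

75 tokens

Equal share of the threshold: 14/7 = 2.
At this profile no one gains by cutting their contribution: any cut drops the total below 14, the project is cancelled, contributions are refunded, and the deviator ends with 45, which is less than 45 − 2 + 32 = 75. Contributing more than 2 just wastes the excess. So contributing exactly 2 is a best response.
Each player's payoff: 45 − 2 + 32 = 75.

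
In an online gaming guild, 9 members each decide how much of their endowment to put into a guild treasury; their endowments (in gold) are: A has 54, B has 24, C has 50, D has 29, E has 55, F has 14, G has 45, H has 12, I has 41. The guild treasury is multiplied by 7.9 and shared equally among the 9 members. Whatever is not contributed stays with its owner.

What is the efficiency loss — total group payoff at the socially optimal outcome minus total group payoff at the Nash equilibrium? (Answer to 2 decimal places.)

2235.60 gold

The private return per contributed unit is 7.9/9 = 0.8778 < 1 for every player regardless of endowment, so the Nash equilibrium is zero contribution and the group total is Σ E_j = 54 + 24 + 50 + 29 + 55 + 14 + 45 + 12 + 41 = 324.
Each contributed unit returns 7.900 to the group, so the social optimum is full contribution by everyone: group total = 7.900 × 324 = 2559.60.
Efficiency loss = (7.900 − 1) × 324 = 2235.60.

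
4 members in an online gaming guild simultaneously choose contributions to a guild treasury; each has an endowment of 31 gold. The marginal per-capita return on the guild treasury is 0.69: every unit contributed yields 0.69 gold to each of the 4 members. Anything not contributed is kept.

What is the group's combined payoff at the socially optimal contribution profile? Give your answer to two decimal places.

342.24 gold

Each contributed unit returns 2.760 to the group as a whole (0.69 to each of 4 players), which exceeds 1, so the social optimum is full contribution: group total = 2.760 × 124 = 342.24.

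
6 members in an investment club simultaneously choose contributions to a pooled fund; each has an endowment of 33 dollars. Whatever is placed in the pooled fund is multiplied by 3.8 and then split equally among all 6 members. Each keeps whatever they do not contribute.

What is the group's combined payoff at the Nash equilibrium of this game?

198.00 dollars

Each contributed unit returns 3.8/6 = 0.6333 to its contributor — below 1 — so contributing 0 is dominant for every player. At the Nash equilibrium everyone keeps their 33, and the group total is 6 × 33 = 198.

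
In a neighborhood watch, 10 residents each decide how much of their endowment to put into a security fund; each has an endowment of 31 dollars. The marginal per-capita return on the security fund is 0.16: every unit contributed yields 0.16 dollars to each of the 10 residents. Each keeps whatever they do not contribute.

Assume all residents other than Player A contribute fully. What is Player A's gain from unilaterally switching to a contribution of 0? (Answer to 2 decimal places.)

Switching from a contribution of 31 to 0 lets Player A keep an extra 31 dollars, but lowers the security fund by 31, which costs Player A their own share of that drop: 0.16 × 31 = 4.96.
Net gain = 31 − 4.96 = 26.04. The private return per contributed unit (0.16) is below 1, so free-riding is indeed the best response regardless of what the others do.

26.04 dollars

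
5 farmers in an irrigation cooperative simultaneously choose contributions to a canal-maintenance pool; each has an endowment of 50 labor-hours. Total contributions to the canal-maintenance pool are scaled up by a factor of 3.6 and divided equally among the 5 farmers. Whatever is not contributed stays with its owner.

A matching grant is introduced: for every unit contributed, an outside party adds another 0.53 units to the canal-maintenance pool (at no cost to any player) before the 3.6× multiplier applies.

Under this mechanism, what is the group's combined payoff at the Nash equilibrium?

1377.00 labor-hours

With the mechanism, a contributed unit returns 3.6 × 1.53 / 5 = 1.1016 per unit of net cost to the contributor — now above 1 — so contributing fully is weakly dominant for every player.
So the Nash equilibrium is full contribution by all 5; the group earns 3.6 × 1.53 × 250 = 1377.00.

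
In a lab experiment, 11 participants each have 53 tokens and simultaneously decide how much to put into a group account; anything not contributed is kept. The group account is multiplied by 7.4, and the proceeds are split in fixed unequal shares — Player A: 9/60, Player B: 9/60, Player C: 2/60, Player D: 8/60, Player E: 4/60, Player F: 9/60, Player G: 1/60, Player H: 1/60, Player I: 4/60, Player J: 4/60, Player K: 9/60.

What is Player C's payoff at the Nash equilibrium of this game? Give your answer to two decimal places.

105.29 tokens

For player j, contributing a unit is worthwhile iff 7.4 × (j's share) ≥ 1, i.e. iff j's share is at least 0.1351.
The shares above 0.1351 belong to Player A, Player B, Player F and Player K, contributing 53 each; the remaining 7 contribute 0. Total contributed: 212.
Player C keeps 53 and receives 7.4 × 212 × 2/60 = 52.29 from the group account, for a payoff of 105.29.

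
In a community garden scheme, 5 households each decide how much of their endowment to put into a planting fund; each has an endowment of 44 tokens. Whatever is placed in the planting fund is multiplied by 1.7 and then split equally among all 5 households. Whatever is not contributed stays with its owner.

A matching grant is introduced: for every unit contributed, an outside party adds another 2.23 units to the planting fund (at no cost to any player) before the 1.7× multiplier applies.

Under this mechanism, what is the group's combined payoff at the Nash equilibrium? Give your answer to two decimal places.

Under the mechanism each unit contributed yields 1.7 × 3.23 / 5 = 1.0982 back to its contributor per unit of net cost, which exceeds 1, making full contribution the dominant choice for everyone.
So the Nash equilibrium is full contribution by all 5; the group earns 1.7 × 3.23 × 220 = 1208.02.

1208.02 tokens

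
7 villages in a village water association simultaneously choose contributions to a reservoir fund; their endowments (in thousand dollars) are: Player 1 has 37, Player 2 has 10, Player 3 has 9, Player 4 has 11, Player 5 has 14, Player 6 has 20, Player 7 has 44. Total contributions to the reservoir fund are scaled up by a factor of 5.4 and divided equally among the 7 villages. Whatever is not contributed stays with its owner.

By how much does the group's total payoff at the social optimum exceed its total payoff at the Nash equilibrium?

638.00 thousand dollars

The private return per contributed unit is 5.4/7 = 0.7714 < 1 for every player regardless of endowment, so the Nash equilibrium is zero contribution and the group total is Σ E_j = 37 + 10 + 9 + 11 + 14 + 20 + 44 = 145.
Each contributed unit returns 5.400 to the group, so the social optimum is full contribution by everyone: group total = 5.400 × 145 = 783.00.
Efficiency loss = (5.400 − 1) × 145 = 638.00.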